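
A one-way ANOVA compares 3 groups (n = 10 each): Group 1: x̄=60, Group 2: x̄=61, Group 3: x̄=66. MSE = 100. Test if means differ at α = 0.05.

Grand mean = 62.33. SS_between = 206.67, MS_between = 103.33. F = 1.033, F_crit ≈ 3.354. Fail to reject H₀.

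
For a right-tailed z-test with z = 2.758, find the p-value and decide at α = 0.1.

p = P(Z > 2.758) = 1 - Φ(2.758) ≈ 0.0029. Since p < 0.1, reject H₀ (significant) at α = 0.1.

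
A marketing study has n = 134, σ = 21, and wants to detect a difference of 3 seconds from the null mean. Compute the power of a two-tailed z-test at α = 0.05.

SE = σ/√n = 21/√134 = 1.814. Non-centrality λ = d/SE = 3/1.814 = 1.654. Power ≈ Φ(λ - z_{α/2}) = Φ(1.654 - 1.96) = Φ(-0.306) = 0.38.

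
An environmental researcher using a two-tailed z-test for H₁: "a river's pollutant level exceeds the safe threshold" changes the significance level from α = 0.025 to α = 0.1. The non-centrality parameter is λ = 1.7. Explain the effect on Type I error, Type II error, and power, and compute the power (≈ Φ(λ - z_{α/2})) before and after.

Increasing α from 0.025 to 0.1:
• Type I error rate increases (α is the Type I rate by definition).
• Critical value moves from z_{α/2} = 2.241 to 1.645, so power = Φ(λ - z_{α/2}) goes from Φ(1.7 - 2.241) = 0.294 to Φ(1.7 - 1.645) = 0.522.
• Type II error rate β = 1 - power therefore decreases (0.706 → 0.478).
Appropriate when false negatives are costly — here, allowing unsafe pollution to continue.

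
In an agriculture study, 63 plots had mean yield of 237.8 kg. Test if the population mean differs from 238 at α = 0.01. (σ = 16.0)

z = (x̄ - μ₀)/(σ/√n) = (237.8 - 238)/(16.0/√63) = -0.099. Critical value: ±2.576. Since |-0.099| ≤ 2.576, Fail to reject H₀.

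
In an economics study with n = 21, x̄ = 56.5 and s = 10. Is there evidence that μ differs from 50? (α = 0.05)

t = (x̄ - μ₀)/(s/√n) = (56.5 - 50)/(10/√21) = 2.979. df = 20, critical t = ±2.086. Reject H₀.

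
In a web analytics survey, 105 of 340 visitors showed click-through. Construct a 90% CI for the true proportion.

p̂ = 0.309. CI = p̂ ± z*√(p̂(1-p̂)/n) = (0.268, 0.35)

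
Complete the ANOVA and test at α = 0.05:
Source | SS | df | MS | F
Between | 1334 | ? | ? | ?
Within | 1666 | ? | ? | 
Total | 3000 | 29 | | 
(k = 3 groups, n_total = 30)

df_between = 2, df_within = 27. MS_between = 667.0, MS_within = 61.7. F = 10.81, F_crit ≈ 3.354. Reject H₀.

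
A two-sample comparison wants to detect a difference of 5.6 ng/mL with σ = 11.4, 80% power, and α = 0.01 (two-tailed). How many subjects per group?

n per group = 2(z_α/2 + z_β)²σ²/d² = 2×(2.576 + 0.84)²×11.4²/5.6² = 96.7 → n = 97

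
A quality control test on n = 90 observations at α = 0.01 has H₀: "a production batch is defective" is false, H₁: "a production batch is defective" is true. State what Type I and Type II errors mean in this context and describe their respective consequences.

Type I (false positive): concluding that a production batch is defective when it is not — scrapping a good batch — wasted material and cost for no reason. Type II (false negative): failing to conclude that a production batch is defective when it is — shipping a defective batch — faulty products reach customers. Which is costlier depends on domain priorities and is a judgement call rather than a statistical fact.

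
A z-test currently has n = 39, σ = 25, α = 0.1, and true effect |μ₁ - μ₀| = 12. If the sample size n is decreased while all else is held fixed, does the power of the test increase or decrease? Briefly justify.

Power decreases: a smaller n inflates the standard error σ/√n, pulling the sampling distribution under H₁ back toward the critical value.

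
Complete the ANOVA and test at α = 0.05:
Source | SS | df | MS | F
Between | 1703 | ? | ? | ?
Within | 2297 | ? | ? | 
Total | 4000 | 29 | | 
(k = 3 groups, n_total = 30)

df_between = 2, df_within = 27. MS_between = 851.5, MS_within = 85.07. F = 10.009, F_crit ≈ 3.354. Reject H₀.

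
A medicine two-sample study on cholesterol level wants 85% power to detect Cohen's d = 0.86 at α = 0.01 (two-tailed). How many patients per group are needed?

z_{α/2} = 2.576, z_β = Φ⁻¹(0.85) = 1.036. For large effect (d = 0.86): n per group = 2(z_{α/2} + z_β)²/d² = 2(2.576 + 1.036)²/0.86² = 35.3 → 36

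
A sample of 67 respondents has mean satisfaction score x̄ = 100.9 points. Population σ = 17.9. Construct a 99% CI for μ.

CI = x̄ ± z*(σ/√n) = 100.9 ± 2.576(17.9/√67) = 100.9 ± 5.63 = (95.27, 106.53)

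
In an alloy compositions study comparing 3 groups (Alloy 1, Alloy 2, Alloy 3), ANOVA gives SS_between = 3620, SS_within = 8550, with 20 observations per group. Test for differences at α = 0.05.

df_between = 2, df_within = 57. F = MS_between/MS_within = 1810.0/150.0 = 12.067. F_crit ≈ 3.159. Reject H₀. At least one mean differs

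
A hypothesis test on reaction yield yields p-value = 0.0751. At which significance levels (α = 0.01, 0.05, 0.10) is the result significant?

p = 0.0751. Significant at: α = 0.1.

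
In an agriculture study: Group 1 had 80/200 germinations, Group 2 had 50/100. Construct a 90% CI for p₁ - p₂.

p̂₁ = 0.4, p̂₂ = 0.5. Difference = -0.1. CI = (-0.2, 0.0)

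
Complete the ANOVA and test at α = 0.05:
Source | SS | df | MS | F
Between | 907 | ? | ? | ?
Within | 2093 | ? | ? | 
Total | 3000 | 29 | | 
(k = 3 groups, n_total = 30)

df_between = 2, df_within = 27. MS_between = 453.5, MS_within = 77.52. F = 5.85, F_crit ≈ 3.354. Reject H₀.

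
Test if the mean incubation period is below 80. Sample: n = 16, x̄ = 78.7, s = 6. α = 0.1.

t = (78.7 - 80)/(6/√16) = -0.867, df = 15. Critical t = -1.341. Fail to reject H₀.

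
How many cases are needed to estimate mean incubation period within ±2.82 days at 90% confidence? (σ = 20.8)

n = (z*σ/E)² = (1.645×20.8/2.82)² = 147.2 → n = 148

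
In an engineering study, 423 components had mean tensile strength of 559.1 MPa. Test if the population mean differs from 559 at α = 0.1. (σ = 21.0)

z = (x̄ - μ₀)/(σ/√n) = (559.1 - 559)/(21.0/√423) = 0.098. Critical value: ±1.645. Since |0.098| ≤ 1.645, Fail to reject H₀.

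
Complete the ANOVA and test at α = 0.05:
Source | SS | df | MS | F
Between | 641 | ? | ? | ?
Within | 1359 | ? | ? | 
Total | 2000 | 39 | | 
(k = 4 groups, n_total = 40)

df_between = 3, df_within = 36. MS_between = 213.67, MS_within = 37.75. F = 5.66, F_crit ≈ 2.866. Reject H₀.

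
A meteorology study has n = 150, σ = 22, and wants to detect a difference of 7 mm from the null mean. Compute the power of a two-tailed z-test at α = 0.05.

SE = σ/√n = 22/√150 = 1.796. Non-centrality λ = d/SE = 7/1.796 = 3.897. Power ≈ Φ(λ - z_{α/2}) = Φ(3.897 - 1.96) = Φ(1.937) = 0.974.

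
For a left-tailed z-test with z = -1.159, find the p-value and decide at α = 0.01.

p = P(Z < -1.159) = Φ(-1.159) ≈ 0.1232. Since p ≥ 0.01, fail to reject H₀ (not significant) at α = 0.01.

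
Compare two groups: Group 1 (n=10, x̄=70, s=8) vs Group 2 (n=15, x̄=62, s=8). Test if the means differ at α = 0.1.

Pooled sp = 8.0. t = 2.449, df = 23. Critical t = ±1.714. Reject H₀.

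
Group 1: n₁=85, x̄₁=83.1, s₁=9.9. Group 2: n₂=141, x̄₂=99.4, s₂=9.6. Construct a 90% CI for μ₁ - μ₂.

Difference = -16.3. SE = √(9.9²/85 + 9.6²/141) = 1.344. CI = (-18.51, -14.09)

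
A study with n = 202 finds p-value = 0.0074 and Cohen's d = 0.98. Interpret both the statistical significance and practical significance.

Statistically significant (p = 0.0074 < 0.05). Cohen's d = 0.98 indicates a large effect size. Both statistical and practical significance should be considered.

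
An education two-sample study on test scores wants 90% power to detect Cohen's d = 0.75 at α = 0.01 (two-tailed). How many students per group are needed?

z_{α/2} = 2.576, z_β = Φ⁻¹(0.9) = 1.282. For medium effect (d = 0.75): n per group = 2(z_{α/2} + z_β)²/d² = 2(2.576 + 1.282)²/0.75² = 52.9 → 53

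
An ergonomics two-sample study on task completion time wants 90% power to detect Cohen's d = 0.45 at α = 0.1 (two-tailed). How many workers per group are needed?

z_{α/2} = 1.645, z_β = Φ⁻¹(0.9) = 1.282. For small effect (d = 0.45): n per group = 2(z_{α/2} + z_β)²/d² = 2(1.645 + 1.282)²/0.45² = 84.6 → 85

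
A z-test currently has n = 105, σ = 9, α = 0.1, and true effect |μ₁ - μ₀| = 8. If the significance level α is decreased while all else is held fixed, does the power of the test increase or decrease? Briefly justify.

Power decreases: a smaller α raises the critical value, so less of the H₁ sampling distribution falls in the rejection region.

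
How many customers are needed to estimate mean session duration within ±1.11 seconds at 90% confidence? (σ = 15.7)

n = (z*σ/E)² = (1.645×15.7/1.11)² = 541.4 → n = 542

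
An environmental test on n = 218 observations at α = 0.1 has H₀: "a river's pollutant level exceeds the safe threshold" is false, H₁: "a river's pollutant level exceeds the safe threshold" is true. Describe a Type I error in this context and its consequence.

Type I error: rejecting H₀ when it is true — concluding that a river's pollutant level exceeds the safe threshold when in fact it is not. Consequence: shutting down a compliant factory unnecessarily.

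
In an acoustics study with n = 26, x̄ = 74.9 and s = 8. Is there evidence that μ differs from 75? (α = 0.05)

t = (x̄ - μ₀)/(s/√n) = (74.9 - 75)/(8/√26) = -0.064. df = 25, critical t = ±2.06. Fail to reject H₀.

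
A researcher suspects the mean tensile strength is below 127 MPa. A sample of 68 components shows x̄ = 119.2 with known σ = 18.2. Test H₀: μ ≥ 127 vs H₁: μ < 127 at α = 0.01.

z = -3.534. Critical value: -2.33. Reject H₀.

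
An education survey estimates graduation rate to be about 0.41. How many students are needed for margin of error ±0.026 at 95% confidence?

n = z²p(1-p)/E² = 1.96²×0.41×0.59/0.026² = 1374.7 → n = 1375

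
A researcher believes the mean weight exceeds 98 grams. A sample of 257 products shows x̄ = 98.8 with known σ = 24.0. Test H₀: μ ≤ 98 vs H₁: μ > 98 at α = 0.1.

z = 0.534. Critical value: 1.28. Fail to reject H₀.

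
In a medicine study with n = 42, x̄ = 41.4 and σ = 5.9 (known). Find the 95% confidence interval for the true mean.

CI = x̄ ± z*(σ/√n) = 41.4 ± 1.96(5.9/√42) = 41.4 ± 1.78 = (39.62, 43.18)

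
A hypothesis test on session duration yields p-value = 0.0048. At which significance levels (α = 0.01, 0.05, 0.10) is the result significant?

p = 0.0048. Significant at: α = 0.01, 0.05, 0.1.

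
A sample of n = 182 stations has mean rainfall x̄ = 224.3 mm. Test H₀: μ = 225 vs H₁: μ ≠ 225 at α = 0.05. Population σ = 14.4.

z = (x̄ - μ₀)/(σ/√n) = (224.3 - 225)/(14.4/√182) = -0.656. Critical value: ±1.96. Since |-0.656| ≤ 1.96, Fail to reject H₀.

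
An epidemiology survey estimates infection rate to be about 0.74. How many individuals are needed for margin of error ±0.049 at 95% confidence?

n = z²p(1-p)/E² = 1.96²×0.74×0.26/0.049² = 307.8 → n = 308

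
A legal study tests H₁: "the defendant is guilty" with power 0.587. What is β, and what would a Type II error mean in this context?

β = 1 - power = 1 - 0.587 = 0.413. A Type II error is failing to reject H₀ when H₀ is false (false negative) — here, failing to conclude that the defendant is guilty when in fact it is true. Consequence: acquitting a guilty person.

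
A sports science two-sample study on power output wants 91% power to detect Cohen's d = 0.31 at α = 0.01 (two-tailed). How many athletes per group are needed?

z_{α/2} = 2.576, z_β = Φ⁻¹(0.91) = 1.341. For small effect (d = 0.31): n per group = 2(z_{α/2} + z_β)²/d² = 2(2.576 + 1.341)²/0.31² = 319.3 → 320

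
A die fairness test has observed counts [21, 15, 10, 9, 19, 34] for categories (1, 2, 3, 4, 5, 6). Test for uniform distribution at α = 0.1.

Expected = 18 each. χ² = Σ(O-E)²/E = 23.333. df = 5, critical value = 9.236. Reject H₀.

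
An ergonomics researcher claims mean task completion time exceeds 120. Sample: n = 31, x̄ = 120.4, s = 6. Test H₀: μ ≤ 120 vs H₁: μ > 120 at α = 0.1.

t = (120.4 - 120)/(6/√31) = 0.371, df = 30. Critical t = 1.31. Fail to reject H₀.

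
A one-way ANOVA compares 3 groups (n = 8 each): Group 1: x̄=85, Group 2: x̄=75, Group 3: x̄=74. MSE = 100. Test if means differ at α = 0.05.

Grand mean = 78.0. SS_between = 592.0, MS_between = 296.0. F = 2.96, F_crit ≈ 3.467. Fail to reject H₀.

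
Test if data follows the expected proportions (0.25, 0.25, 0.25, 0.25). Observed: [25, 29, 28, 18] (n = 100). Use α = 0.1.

Expected: [25.0, 25.0, 25.0, 25.0]. χ² = 2.96. df = 3, critical = 6.251. Fail to reject H₀.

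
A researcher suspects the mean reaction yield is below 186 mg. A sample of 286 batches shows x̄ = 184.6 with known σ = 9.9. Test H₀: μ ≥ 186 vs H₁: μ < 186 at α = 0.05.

z = -2.392. Critical value: -1.645. Reject H₀.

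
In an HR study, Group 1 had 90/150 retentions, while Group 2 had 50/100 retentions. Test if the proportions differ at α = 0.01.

p̂₁ = 0.6, p̂₂ = 0.5, pooled p̂ = 0.56. z = 1.56. Critical: ±2.576. Fail to reject H₀.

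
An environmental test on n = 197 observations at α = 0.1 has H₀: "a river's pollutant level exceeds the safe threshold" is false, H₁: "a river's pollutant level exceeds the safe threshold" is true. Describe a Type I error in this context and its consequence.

Type I error: rejecting H₀ when it is true — concluding that a river's pollutant level exceeds the safe threshold when in fact it is not. Consequence: shutting down a compliant factory unnecessarily.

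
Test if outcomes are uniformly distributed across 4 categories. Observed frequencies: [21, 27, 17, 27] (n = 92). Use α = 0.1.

Expected = 23 each. χ² = Σ(O-E)²/E = 3.13. df = 3, critical value = 6.251. Fail to reject H₀.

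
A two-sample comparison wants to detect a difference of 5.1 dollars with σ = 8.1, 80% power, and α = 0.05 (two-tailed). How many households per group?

n per group = 2(z_α/2 + z_β)²σ²/d² = 2×(1.96 + 0.84)²×8.1²/5.1² = 39.6 → n = 40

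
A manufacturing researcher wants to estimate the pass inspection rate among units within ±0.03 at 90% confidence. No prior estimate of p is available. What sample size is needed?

Conservative approach: use p = 0.5 (maximizes p(1-p) = 0.25). n = z²(0.25)/E² = 1.645²×0.25/0.03² = 751.7 → n = 752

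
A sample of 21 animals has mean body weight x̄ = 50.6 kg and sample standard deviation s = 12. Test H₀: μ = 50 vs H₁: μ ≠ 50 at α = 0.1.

t = (x̄ - μ₀)/(s/√n) = (50.6 - 50)/(12/√21) = 0.229. df = 20, critical t = ±1.725. Fail to reject H₀.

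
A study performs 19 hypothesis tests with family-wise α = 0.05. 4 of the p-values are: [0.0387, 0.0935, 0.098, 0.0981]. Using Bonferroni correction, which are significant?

Bonferroni α = 0.05/19 = 0.00263. None of the given p-values are significant.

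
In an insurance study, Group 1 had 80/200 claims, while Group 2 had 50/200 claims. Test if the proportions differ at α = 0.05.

p̂₁ = 0.4, p̂₂ = 0.25, pooled p̂ = 0.325. z = 3.203. Critical: ±1.96. Reject H₀.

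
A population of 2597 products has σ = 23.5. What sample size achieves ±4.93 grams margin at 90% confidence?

Without FPC: n₀ = (1.645×23.5/4.93)² = 61.486. With FPC: n = n₀N/(n₀+N-1) = 60.1 → n = 61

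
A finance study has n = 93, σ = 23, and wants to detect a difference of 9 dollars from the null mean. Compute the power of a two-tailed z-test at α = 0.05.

SE = σ/√n = 23/√93 = 2.385. Non-centrality λ = d/SE = 9/2.385 = 3.774. Power ≈ Φ(λ - z_{α/2}) = Φ(3.774 - 1.96) = Φ(1.814) = 0.965.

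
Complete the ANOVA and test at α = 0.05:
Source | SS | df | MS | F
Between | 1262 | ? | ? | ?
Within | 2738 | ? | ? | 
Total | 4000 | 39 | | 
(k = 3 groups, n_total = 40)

df_between = 2, df_within = 37. MS_between = 631.0, MS_within = 74.0. F = 8.527, F_crit ≈ 3.252. Reject H₀.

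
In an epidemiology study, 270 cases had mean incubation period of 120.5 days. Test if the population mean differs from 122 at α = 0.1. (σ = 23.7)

z = (x̄ - μ₀)/(σ/√n) = (120.5 - 122)/(23.7/√270) = -1.04. Critical value: ±1.645. Since |-1.04| ≤ 1.645, Fail to reject H₀.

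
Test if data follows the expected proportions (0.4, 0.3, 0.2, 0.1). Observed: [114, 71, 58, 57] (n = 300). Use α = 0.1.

Expected: [120.0, 90.0, 60.0, 30.0]. χ² = 28.678. df = 3, critical = 6.251. Reject H₀.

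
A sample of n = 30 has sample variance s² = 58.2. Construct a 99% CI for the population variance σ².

df = 29. χ²_{0.005} = 52.336, χ²_{0.995} = 13.121. CI for σ² = ((n-1)s²/χ²_{α/2}, (n-1)s²/χ²_{1-α/2}) = (29·58.2/52.336, 29·58.2/13.121) = (32.25, 128.63)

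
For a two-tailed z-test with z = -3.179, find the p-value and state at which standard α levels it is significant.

p = 2·P(Z > |-3.179|) = 2·(1 - Φ(3.179)) ≈ 0.0015. Significant at α = 0.1; Significant at α = 0.05; Significant at α = 0.01.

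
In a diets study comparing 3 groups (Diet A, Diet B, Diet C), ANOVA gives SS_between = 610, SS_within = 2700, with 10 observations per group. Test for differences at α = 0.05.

df_between = 2, df_within = 27. F = MS_between/MS_within = 305.0/100.0 = 3.05. F_crit ≈ 3.354. Fail to reject H₀.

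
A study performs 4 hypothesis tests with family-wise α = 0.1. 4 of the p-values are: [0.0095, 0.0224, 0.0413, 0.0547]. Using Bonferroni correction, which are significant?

Bonferroni α = 0.1/4 = 0.025. Significant p-values: [0.0095, 0.0224]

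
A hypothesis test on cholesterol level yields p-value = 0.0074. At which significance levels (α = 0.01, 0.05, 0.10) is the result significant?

p = 0.0074. Significant at: α = 0.01, 0.05, 0.1.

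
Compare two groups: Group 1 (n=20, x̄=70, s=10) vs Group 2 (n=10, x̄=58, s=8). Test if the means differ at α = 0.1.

Pooled sp = 9.4. t = 3.295, df = 28. Critical t = ±1.701. Reject H₀.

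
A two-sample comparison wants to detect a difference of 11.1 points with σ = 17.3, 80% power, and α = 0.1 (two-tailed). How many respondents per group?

n per group = 2(z_α/2 + z_β)²σ²/d² = 2×(1.645 + 0.84)²×17.3²/11.1² = 30.001 → n = 31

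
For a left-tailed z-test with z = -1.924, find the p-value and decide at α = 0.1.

p = P(Z < -1.924) = Φ(-1.924) ≈ 0.0272. Since p < 0.1, reject H₀ (significant) at α = 0.1.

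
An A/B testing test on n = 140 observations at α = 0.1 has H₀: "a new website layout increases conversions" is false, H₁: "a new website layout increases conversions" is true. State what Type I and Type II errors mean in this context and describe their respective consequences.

Type I (false positive): concluding that a new website layout increases conversions when it is not — rolling out a layout that doesn't actually help — wasted engineering effort. Type II (false negative): failing to conclude that a new website layout increases conversions when it is — discarding a layout that would have improved conversions — lost revenue. Which is costlier depends on domain priorities and is a judgement call rather than a statistical fact.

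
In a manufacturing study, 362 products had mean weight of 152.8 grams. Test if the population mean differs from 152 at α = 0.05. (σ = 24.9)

z = (x̄ - μ₀)/(σ/√n) = (152.8 - 152)/(24.9/√362) = 0.611. Critical value: ±1.96. Since |0.611| ≤ 1.96, Fail to reject H₀.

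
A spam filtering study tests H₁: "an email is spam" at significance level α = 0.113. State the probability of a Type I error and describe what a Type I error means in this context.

P(Type I error) = α = 0.113. A Type I error is rejecting H₀ when H₀ is actually true (false positive) — here, concluding that an email is spam when in fact this is not the case. Consequence: a legitimate email is sent to the spam folder and the user misses it.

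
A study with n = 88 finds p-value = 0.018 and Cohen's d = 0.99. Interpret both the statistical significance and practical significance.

Statistically significant (p = 0.018 < 0.05). Cohen's d = 0.99 indicates a large effect size. Both statistical and practical significance should be considered.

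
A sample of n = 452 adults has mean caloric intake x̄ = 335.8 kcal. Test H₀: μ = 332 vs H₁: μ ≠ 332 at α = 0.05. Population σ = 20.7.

z = (x̄ - μ₀)/(σ/√n) = (335.8 - 332)/(20.7/√452) = 3.903. Critical value: ±1.96. Since |3.903| > 1.96, Reject H₀.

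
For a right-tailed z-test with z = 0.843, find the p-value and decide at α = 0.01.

p = P(Z > 0.843) = 1 - Φ(0.843) ≈ 0.1996. Since p ≥ 0.01, fail to reject H₀ (not significant) at α = 0.01.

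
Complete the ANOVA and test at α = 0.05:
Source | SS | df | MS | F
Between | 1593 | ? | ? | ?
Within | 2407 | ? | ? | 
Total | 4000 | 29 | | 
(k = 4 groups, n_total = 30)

df_between = 3, df_within = 26. MS_between = 531.0, MS_within = 92.58. F = 5.736, F_crit ≈ 2.975. Reject H₀.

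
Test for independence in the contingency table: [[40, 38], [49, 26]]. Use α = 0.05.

χ² = 3.102. df = 1, critical = 3.841. Fail to reject H₀. No evidence of dependence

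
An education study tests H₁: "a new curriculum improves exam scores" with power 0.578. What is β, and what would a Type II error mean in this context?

β = 1 - power = 1 - 0.578 = 0.422. A Type II error is failing to reject H₀ when H₀ is false (false negative) — here, failing to conclude that a new curriculum improves exam scores when in fact it is true. Consequence: keeping the old curriculum when the new one would have helped students.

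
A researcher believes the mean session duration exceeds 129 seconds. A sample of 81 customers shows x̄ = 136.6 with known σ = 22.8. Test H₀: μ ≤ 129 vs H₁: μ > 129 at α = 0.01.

z = 3.0. Critical value: 2.33. Reject H₀.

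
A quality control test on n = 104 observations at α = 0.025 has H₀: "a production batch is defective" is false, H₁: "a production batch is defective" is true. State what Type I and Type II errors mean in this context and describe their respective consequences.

Type I (false positive): concluding that a production batch is defective when it is not — scrapping a good batch — wasted material and cost for no reason. Type II (false negative): failing to conclude that a production batch is defective when it is — shipping a defective batch — faulty products reach customers. Which is costlier depends on domain priorities and is a judgement call rather than a statistical fact.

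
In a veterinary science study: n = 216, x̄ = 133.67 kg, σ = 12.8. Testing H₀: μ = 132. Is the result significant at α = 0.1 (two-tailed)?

z = (133.67 - 132)/(12.8/√216) = 1.917. Since |z| > 1.645, significant at α = 0.1.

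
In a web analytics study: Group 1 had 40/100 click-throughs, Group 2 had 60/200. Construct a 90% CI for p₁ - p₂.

p̂₁ = 0.4, p̂₂ = 0.3. Difference = 0.1. CI = (0.003, 0.197)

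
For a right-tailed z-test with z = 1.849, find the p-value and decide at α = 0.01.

p = P(Z > 1.849) = 1 - Φ(1.849) ≈ 0.0322. Since p ≥ 0.01, fail to reject H₀ (not significant) at α = 0.01.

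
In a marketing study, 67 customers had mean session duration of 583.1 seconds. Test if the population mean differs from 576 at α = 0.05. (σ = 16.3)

z = (x̄ - μ₀)/(σ/√n) = (583.1 - 576)/(16.3/√67) = 3.565. Critical value: ±1.96. Since |3.565| > 1.96, Reject H₀.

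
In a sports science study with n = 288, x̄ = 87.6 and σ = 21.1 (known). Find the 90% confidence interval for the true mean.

CI = x̄ ± z*(σ/√n) = 87.6 ± 1.645(21.1/√288) = 87.6 ± 2.05 = (85.55, 89.65)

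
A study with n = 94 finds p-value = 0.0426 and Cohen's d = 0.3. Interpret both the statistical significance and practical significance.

Statistically significant (p = 0.0426 < 0.05). Cohen's d = 0.3 indicates a small effect size. Both statistical and practical significance should be considered.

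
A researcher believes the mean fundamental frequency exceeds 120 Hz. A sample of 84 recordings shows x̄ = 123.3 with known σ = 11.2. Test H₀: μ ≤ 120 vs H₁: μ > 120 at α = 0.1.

z = 2.7. Critical value: 1.28. Reject H₀.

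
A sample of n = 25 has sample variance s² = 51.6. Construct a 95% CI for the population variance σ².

df = 24. χ²_{0.025} = 39.364, χ²_{0.975} = 12.401. CI for σ² = ((n-1)s²/χ²_{α/2}, (n-1)s²/χ²_{1-α/2}) = (24·51.6/39.364, 24·51.6/12.401) = (31.46, 99.86)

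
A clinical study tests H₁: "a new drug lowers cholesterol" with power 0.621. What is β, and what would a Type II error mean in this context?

β = 1 - power = 1 - 0.621 = 0.379. A Type II error is failing to reject H₀ when H₀ is false (false negative) — here, failing to conclude that a new drug lowers cholesterol when in fact it is true. Consequence: shelving an effective drug — patients miss out on a treatment that would have helped.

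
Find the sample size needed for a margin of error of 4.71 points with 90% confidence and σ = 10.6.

n = (z*σ/E)² = (1.645×10.6/4.71)² = 13.7 → n = 14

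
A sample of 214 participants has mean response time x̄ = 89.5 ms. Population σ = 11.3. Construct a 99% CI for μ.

CI = x̄ ± z*(σ/√n) = 89.5 ± 2.576(11.3/√214) = 89.5 ± 1.99 = (87.51, 91.49)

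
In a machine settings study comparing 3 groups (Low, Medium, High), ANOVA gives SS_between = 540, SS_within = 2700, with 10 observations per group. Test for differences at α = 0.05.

df_between = 2, df_within = 27. F = MS_between/MS_within = 270.0/100.0 = 2.7. F_crit ≈ 3.354. Fail to reject H₀.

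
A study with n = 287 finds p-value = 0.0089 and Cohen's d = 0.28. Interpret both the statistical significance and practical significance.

Statistically significant (p = 0.0089 < 0.05). Cohen's d = 0.28 indicates a small effect size. Both statistical and practical significance should be considered.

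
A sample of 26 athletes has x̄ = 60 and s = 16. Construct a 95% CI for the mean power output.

CI = x̄ ± t*(s/√n) = 60 ± 2.06(16/√26) = (53.54, 66.46)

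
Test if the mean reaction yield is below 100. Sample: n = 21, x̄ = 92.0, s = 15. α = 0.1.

t = (92.0 - 100)/(15/√21) = -2.444, df = 20. Critical t = -1.325. Reject H₀.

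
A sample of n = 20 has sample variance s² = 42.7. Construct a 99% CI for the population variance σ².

df = 19. χ²_{0.005} = 38.582, χ²_{0.995} = 6.844. CI for σ² = ((n-1)s²/χ²_{α/2}, (n-1)s²/χ²_{1-α/2}) = (19·42.7/38.582, 19·42.7/6.844) = (21.03, 118.54)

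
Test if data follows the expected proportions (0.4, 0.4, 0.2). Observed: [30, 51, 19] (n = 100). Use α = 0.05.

Expected: [40.0, 40.0, 20.0]. χ² = 5.575. df = 2, critical = 5.991. Fail to reject H₀.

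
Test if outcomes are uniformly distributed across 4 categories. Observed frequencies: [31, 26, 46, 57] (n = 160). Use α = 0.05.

Expected = 40 each. χ² = Σ(O-E)²/E = 15.05. df = 3, critical value = 7.815. Reject H₀.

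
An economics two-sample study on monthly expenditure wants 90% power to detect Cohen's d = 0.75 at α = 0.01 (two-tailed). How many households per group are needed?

z_{α/2} = 2.576, z_β = Φ⁻¹(0.9) = 1.282. For medium effect (d = 0.75): n per group = 2(z_{α/2} + z_β)²/d² = 2(2.576 + 1.282)²/0.75² = 52.9 → 53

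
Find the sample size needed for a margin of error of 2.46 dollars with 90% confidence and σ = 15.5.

n = (z*σ/E)² = (1.645×15.5/2.46)² = 107.4 → n = 108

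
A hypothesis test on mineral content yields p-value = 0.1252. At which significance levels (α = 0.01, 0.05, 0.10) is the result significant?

p = 0.1252. Not significant at any of the given levels.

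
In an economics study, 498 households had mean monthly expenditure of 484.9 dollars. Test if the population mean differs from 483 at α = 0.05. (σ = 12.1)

z = (x̄ - μ₀)/(σ/√n) = (484.9 - 483)/(12.1/√498) = 3.504. Critical value: ±1.96. Since |3.504| > 1.96, Reject H₀.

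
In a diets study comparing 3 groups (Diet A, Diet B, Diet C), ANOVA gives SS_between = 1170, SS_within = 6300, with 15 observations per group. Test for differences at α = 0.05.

df_between = 2, df_within = 42. F = MS_between/MS_within = 585.0/150.0 = 3.9. F_crit ≈ 3.22. Reject H₀. At least one mean differs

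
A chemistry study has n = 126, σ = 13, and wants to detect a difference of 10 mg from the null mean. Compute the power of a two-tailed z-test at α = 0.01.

SE = σ/√n = 13/√126 = 1.158. Non-centrality λ = d/SE = 10/1.158 = 8.635. Power ≈ Φ(λ - z_{α/2}) = Φ(8.635 - 2.576) = Φ(6.059) = 1.0.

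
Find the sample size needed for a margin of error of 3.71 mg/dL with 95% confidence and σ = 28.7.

n = (z*σ/E)² = (1.96×28.7/3.71)² = 229.9 → n = 230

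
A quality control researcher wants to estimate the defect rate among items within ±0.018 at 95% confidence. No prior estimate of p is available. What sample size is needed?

Conservative approach: use p = 0.5 (maximizes p(1-p) = 0.25). n = z²(0.25)/E² = 1.96²×0.25/0.018² = 2964.2 → n = 2965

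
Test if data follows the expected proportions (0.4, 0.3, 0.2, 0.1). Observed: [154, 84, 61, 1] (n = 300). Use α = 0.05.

Expected: [120.0, 90.0, 60.0, 30.0]. χ² = 38.083. df = 3, critical = 7.815. Reject H₀.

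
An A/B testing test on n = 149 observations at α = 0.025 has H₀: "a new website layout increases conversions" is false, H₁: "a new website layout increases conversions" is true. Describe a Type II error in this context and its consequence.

Type II error: failing to reject H₀ when it is false — concluding that a new website layout increases conversions is not supported when in fact it is. Consequence: discarding a layout that would have improved conversions — lost revenue.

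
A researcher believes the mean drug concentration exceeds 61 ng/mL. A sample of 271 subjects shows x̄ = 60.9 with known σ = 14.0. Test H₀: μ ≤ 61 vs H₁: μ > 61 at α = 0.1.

z = -0.118. Critical value: 1.28. Fail to reject H₀.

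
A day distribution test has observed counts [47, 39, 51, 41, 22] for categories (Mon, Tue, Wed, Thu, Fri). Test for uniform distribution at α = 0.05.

Expected = 40 each. χ² = Σ(O-E)²/E = 12.4. df = 4, critical value = 9.488. Reject H₀.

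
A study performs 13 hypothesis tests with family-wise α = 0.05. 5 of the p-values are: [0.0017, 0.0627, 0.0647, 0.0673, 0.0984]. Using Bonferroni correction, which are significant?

Bonferroni α = 0.05/13 = 0.00385. Significant p-values: [0.0017]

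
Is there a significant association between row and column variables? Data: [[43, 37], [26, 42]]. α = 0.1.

χ² = 3.555. df = 1, critical = 2.706. Reject H₀. Variables are dependent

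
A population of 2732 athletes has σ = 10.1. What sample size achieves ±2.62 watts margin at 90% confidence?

Without FPC: n₀ = (1.645×10.1/2.62)² = 40.214. With FPC: n = n₀N/(n₀+N-1) = 39.6 → n = 40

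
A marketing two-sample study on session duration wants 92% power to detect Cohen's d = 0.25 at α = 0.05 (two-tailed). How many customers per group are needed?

z_{α/2} = 1.96, z_β = Φ⁻¹(0.92) = 1.405. For small effect (d = 0.25): n per group = 2(z_{α/2} + z_β)²/d² = 2(1.96 + 1.405)²/0.25² = 362.3 → 363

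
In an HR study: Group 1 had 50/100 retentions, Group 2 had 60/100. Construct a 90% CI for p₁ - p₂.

p̂₁ = 0.5, p̂₂ = 0.6. Difference = -0.1. CI = (-0.215, 0.015)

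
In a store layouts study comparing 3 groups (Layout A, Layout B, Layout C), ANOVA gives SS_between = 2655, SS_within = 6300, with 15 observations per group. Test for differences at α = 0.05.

df_between = 2, df_within = 42. F = MS_between/MS_within = 1327.5/150.0 = 8.85. F_crit ≈ 3.22. Reject H₀. At least one mean differs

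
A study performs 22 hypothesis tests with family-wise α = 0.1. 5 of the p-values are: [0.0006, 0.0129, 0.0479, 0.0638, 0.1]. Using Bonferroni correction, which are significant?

Bonferroni α = 0.1/22 = 0.00455. Significant p-values: [0.0006]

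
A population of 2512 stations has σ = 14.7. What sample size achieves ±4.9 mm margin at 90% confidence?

Without FPC: n₀ = (1.645×14.7/4.9)² = 24.354. With FPC: n = n₀N/(n₀+N-1) = 24.1 → n = 25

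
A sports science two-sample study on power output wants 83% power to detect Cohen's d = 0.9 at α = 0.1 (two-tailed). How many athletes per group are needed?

z_{α/2} = 1.645, z_β = Φ⁻¹(0.83) = 0.954. For large effect (d = 0.9): n per group = 2(z_{α/2} + z_β)²/d² = 2(1.645 + 0.954)²/0.9² = 16.7 → 17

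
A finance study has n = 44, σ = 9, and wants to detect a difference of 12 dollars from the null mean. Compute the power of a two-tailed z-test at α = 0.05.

SE = σ/√n = 9/√44 = 1.357. Non-centrality λ = d/SE = 12/1.357 = 8.844. Power ≈ Φ(λ - z_{α/2}) = Φ(8.844 - 1.96) = Φ(6.884) = 1.0.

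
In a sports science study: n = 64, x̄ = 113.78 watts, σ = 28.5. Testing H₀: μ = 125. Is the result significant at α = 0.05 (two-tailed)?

z = (113.78 - 125)/(28.5/√64) = -3.149. Since |z| > 1.96, significant at α = 0.05.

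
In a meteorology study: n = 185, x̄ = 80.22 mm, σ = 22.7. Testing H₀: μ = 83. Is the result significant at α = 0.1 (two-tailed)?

z = (80.22 - 83)/(22.7/√185) = -1.666. Since |z| > 1.645, significant at α = 0.1.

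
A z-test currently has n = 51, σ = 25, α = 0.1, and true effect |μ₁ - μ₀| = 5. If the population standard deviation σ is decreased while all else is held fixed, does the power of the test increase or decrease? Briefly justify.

Power increases: a smaller σ shrinks the standard error σ/√n, moving the sampling distribution under H₁ further from the critical value.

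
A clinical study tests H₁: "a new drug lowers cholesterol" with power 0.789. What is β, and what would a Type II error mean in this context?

β = 1 - power = 1 - 0.789 = 0.211. A Type II error is failing to reject H₀ when H₀ is false (false negative) — here, failing to conclude that a new drug lowers cholesterol when in fact it is true. Consequence: shelving an effective drug — patients miss out on a treatment that would have helped.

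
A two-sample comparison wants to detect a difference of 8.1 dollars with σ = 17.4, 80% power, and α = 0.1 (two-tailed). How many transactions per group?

n per group = 2(z_α/2 + z_β)²σ²/d² = 2×(1.645 + 0.84)²×17.4²/8.1² = 57.0 → n = 57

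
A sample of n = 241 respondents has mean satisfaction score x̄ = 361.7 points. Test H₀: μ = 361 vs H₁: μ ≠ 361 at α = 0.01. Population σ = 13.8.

z = (x̄ - μ₀)/(σ/√n) = (361.7 - 361)/(13.8/√241) = 0.787. Critical value: ±2.576. Since |0.787| ≤ 2.576, Fail to reject H₀.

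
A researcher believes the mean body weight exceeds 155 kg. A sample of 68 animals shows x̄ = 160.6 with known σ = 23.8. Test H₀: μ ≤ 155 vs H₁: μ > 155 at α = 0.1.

z = 1.94. Critical value: 1.28. Reject H₀.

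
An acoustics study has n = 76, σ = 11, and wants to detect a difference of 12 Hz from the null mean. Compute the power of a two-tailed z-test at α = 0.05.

SE = σ/√n = 11/√76 = 1.262. Non-centrality λ = d/SE = 12/1.262 = 9.51. Power ≈ Φ(λ - z_{α/2}) = Φ(9.51 - 1.96) = Φ(7.55) = 1.0.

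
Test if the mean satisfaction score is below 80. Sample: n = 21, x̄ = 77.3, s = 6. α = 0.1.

t = (77.3 - 80)/(6/√21) = -2.062, df = 20. Critical t = -1.325. Reject H₀.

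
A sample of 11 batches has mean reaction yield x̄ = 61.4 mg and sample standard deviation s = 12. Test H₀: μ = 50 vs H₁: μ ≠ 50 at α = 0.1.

t = (x̄ - μ₀)/(s/√n) = (61.4 - 50)/(12/√11) = 3.151. df = 10, critical t = ±1.812. Reject H₀.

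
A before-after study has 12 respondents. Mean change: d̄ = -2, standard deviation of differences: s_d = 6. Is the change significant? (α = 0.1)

t = d̄/(s_d/√n) = -2/(6/√12) = -1.155. df = 11, critical t = ±1.796. Fail to reject H₀.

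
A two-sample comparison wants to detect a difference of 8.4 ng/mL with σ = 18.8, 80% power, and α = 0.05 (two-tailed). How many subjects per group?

n per group = 2(z_α/2 + z_β)²σ²/d² = 2×(1.96 + 0.84)²×18.8²/8.4² = 78.5 → n = 79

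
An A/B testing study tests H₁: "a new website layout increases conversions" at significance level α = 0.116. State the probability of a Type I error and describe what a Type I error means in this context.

P(Type I error) = α = 0.116. A Type I error is rejecting H₀ when H₀ is actually true (false positive) — here, concluding that a new website layout increases conversions when in fact this is not the case. Consequence: rolling out a layout that doesn't actually help — wasted engineering effort.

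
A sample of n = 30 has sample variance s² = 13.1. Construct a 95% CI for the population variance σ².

df = 29. χ²_{0.025} = 45.722, χ²_{0.975} = 16.047. CI for σ² = ((n-1)s²/χ²_{α/2}, (n-1)s²/χ²_{1-α/2}) = (29·13.1/45.722, 29·13.1/16.047) = (8.31, 23.67)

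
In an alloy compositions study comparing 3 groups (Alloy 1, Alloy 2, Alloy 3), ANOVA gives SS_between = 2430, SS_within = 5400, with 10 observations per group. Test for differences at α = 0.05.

df_between = 2, df_within = 27. F = MS_between/MS_within = 1215.0/200.0 = 6.075. F_crit ≈ 3.354. Reject H₀. At least one mean differs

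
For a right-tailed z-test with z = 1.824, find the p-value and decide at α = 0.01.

p = P(Z > 1.824) = 1 - Φ(1.824) ≈ 0.0341. Since p ≥ 0.01, fail to reject H₀ (not significant) at α = 0.01.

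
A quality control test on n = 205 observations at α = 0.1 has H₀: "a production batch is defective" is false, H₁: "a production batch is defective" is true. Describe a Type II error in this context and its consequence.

Type II error: failing to reject H₀ when it is false — concluding that a production batch is defective is not supported when in fact it is. Consequence: shipping a defective batch — faulty products reach customers.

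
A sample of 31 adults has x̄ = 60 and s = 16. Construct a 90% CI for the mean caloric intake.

CI = x̄ ± t*(s/√n) = 60 ± 1.697(16/√31) = (55.12, 64.88)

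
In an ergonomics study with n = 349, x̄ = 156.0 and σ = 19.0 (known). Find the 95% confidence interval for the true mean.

CI = x̄ ± z*(σ/√n) = 156.0 ± 1.96(19.0/√349) = 156.0 ± 1.99 = (154.01, 157.99)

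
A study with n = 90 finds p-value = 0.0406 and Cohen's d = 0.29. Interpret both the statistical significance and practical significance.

Statistically significant (p = 0.0406 < 0.05). Cohen's d = 0.29 indicates a small effect size. Both statistical and practical significance should be considered.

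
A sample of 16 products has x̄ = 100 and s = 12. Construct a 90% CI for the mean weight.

CI = x̄ ± t*(s/√n) = 100 ± 1.753(12/√16) = (94.74, 105.26)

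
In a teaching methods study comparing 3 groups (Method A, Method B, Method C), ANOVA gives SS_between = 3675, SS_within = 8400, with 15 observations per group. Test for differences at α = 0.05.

df_between = 2, df_within = 42. F = MS_between/MS_within = 1837.5/200.0 = 9.188. F_crit ≈ 3.22. Reject H₀. At least one mean differs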